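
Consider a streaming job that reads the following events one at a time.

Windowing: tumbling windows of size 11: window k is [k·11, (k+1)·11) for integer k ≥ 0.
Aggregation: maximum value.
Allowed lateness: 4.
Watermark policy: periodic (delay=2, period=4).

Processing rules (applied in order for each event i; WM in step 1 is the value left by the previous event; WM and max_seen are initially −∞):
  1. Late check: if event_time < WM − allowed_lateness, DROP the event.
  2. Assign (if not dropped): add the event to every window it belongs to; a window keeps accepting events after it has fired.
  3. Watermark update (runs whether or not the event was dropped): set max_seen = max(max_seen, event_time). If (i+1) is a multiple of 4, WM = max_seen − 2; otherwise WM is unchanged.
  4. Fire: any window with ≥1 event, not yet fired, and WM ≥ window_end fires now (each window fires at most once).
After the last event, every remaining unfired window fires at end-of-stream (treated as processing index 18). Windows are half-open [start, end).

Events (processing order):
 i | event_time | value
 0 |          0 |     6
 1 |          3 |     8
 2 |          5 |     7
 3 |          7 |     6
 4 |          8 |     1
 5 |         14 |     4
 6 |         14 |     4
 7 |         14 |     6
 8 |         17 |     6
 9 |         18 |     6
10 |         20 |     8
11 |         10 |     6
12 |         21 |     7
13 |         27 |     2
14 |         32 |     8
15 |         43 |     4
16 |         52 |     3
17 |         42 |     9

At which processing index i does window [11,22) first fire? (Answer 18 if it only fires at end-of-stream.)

15

i=0 t=0 v=6: → [0,11); WM=−∞
i=1 t=3 v=8: → [0,11); WM=−∞
i=2 t=5 v=7: → [0,11); WM=−∞
i=3 t=7 v=6: → [0,11); WM=5
i=4 t=8 v=1: → [0,11); WM=5
i=5 t=14 v=4: → [11,22); WM=5
i=6 t=14 v=4: → [11,22); WM=5
i=7 t=14 v=6: → [11,22); WM=12; [0,11) fires=8
i=8 t=17 v=6: → [11,22); WM=12
i=9 t=18 v=6: → [11,22); WM=12
i=10 t=20 v=8: → [11,22); WM=12
i=11 t=10 v=6: → [0,11); WM=18
i=12 t=21 v=7: → [11,22); WM=18
i=13 t=27 v=2: → [22,33); WM=18
i=14 t=32 v=8: → [22,33); WM=18
i=15 t=43 v=4: → [33,44); WM=41; [11,22) fires=8 [22,33) fires=8
i=16 t=52 v=3: → [44,55); WM=41
i=17 t=42 v=9: → [33,44); WM=41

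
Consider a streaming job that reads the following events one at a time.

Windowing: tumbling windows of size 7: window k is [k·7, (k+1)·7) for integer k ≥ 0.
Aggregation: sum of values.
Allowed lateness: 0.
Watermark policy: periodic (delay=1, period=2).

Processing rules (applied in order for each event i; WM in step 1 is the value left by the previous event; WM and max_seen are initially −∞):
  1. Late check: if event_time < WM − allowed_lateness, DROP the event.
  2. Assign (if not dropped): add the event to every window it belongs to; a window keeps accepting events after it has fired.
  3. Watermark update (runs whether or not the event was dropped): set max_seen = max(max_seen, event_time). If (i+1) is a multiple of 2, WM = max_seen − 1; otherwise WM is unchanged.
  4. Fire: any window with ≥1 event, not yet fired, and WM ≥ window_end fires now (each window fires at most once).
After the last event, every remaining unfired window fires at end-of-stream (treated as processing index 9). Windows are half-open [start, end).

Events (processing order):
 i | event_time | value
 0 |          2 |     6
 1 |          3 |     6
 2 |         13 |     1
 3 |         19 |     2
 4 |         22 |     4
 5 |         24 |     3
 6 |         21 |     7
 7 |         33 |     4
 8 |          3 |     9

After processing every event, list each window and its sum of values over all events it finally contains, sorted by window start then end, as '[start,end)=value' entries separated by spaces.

[0,7)=12 [7,14)=1 [14,21)=2 [21,28)=7 [28,35)=4

i=0 t=2 v=6: → [0,7); WM=−∞
i=1 t=3 v=6: → [0,7); WM=2
i=2 t=13 v=1: → [7,14); WM=2
i=3 t=19 v=2: → [14,21); WM=18; [0,7) fires=12 [7,14) fires=1
i=4 t=22 v=4: → [21,28); WM=18
i=5 t=24 v=3: → [21,28); WM=23; [14,21) fires=2
i=6 t=21 v=7: DROP (t<23-0); WM=23
i=7 t=33 v=4: → [28,35); WM=32; [21,28) fires=7
i=8 t=3 v=9: DROP (t<32-0); WM=32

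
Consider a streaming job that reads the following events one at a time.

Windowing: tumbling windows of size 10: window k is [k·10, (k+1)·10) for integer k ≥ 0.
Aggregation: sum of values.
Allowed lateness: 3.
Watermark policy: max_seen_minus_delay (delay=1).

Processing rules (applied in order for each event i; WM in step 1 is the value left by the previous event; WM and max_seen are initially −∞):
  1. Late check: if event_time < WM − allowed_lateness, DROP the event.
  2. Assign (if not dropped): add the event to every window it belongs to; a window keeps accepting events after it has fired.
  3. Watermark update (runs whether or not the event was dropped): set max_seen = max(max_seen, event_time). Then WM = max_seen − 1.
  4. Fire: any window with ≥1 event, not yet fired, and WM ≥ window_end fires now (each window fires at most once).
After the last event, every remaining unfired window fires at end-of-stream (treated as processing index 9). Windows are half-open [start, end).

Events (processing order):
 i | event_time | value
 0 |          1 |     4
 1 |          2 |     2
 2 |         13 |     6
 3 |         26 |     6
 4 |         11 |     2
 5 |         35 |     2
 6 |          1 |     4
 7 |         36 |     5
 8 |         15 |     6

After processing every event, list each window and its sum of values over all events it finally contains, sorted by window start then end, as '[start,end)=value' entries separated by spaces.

i=0 t=1 v=4: → [0,10); WM=0
i=1 t=2 v=2: → [0,10); WM=1
i=2 t=13 v=6: → [10,20); WM=12; [0,10) fires=6
i=3 t=26 v=6: → [20,30); WM=25; [10,20) fires=6
i=4 t=11 v=2: DROP (t<25-3); WM=25
i=5 t=35 v=2: → [30,40); WM=34; [20,30) fires=6
i=6 t=1 v=4: DROP (t<34-3); WM=34
i=7 t=36 v=5: → [30,40); WM=35
i=8 t=15 v=6: DROP (t<35-3); WM=35

[0,10)=6 [10,20)=6 [20,30)=6 [30,40)=7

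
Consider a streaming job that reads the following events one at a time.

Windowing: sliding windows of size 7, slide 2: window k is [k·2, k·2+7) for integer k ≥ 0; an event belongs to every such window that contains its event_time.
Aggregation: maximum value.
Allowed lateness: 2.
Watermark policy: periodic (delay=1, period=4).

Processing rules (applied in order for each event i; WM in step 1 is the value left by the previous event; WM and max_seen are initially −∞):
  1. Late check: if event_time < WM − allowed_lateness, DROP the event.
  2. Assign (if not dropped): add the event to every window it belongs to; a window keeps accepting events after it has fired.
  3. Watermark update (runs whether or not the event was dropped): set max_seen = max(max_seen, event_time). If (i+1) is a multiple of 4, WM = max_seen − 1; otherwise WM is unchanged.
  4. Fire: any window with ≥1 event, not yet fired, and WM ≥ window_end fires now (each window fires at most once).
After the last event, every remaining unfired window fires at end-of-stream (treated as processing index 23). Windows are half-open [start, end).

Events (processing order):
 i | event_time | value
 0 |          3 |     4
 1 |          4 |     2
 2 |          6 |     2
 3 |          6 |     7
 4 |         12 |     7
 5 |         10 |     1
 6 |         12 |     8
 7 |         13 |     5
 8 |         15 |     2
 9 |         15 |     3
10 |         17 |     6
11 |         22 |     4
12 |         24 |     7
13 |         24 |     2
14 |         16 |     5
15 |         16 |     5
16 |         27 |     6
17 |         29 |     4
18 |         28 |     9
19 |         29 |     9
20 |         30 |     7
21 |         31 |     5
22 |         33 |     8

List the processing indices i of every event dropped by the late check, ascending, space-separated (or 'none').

14 15

i=0 t=3 v=4: → [2,9),[0,7); WM=−∞
i=1 t=4 v=2: → [4,11),[2,9),[0,7); WM=−∞
i=2 t=6 v=2: → [6,13),[4,11),[2,9),[0,7); WM=−∞
i=3 t=6 v=7: → [6,13),[4,11),[2,9),[0,7); WM=5
i=4 t=12 v=7: → [12,19),[10,17),[8,15),[6,13); WM=5
i=5 t=10 v=1: → [10,17),[8,15),[6,13),[4,11); WM=5
i=6 t=12 v=8: → [12,19),[10,17),[8,15),[6,13); WM=5
i=7 t=13 v=5: → [12,19),[10,17),[8,15); WM=12; [0,7) fires=7 [2,9) fires=7 [4,11) fires=7
i=8 t=15 v=2: → [14,21),[12,19),[10,17); WM=12
i=9 t=15 v=3: → [14,21),[12,19),[10,17); WM=12
i=10 t=17 v=6: → [16,23),[14,21),[12,19); WM=12
i=11 t=22 v=4: → [22,29),[20,27),[18,25),[16,23); WM=21; [6,13) fires=8 [8,15) fires=8 [10,17) fires=8 [12,19) fires=8 [14,21) fires=6
i=12 t=24 v=7: → [24,31),[22,29),[20,27),[18,25); WM=21
i=13 t=24 v=2: → [24,31),[22,29),[20,27),[18,25); WM=21
i=14 t=16 v=5: DROP (t<21-2); WM=21
i=15 t=16 v=5: DROP (t<21-2); WM=23; [16,23) fires=6
i=16 t=27 v=6: → [26,33),[24,31),[22,29); WM=23
i=17 t=29 v=4: → [28,35),[26,33),[24,31); WM=23
i=18 t=28 v=9: → [28,35),[26,33),[24,31),[22,29); WM=23
i=19 t=29 v=9: → [28,35),[26,33),[24,31); WM=28; [18,25) fires=7 [20,27) fires=7
i=20 t=30 v=7: → [30,37),[28,35),[26,33),[24,31); WM=28
i=21 t=31 v=5: → [30,37),[28,35),[26,33); WM=28
i=22 t=33 v=8: → [32,39),[30,37),[28,35); WM=28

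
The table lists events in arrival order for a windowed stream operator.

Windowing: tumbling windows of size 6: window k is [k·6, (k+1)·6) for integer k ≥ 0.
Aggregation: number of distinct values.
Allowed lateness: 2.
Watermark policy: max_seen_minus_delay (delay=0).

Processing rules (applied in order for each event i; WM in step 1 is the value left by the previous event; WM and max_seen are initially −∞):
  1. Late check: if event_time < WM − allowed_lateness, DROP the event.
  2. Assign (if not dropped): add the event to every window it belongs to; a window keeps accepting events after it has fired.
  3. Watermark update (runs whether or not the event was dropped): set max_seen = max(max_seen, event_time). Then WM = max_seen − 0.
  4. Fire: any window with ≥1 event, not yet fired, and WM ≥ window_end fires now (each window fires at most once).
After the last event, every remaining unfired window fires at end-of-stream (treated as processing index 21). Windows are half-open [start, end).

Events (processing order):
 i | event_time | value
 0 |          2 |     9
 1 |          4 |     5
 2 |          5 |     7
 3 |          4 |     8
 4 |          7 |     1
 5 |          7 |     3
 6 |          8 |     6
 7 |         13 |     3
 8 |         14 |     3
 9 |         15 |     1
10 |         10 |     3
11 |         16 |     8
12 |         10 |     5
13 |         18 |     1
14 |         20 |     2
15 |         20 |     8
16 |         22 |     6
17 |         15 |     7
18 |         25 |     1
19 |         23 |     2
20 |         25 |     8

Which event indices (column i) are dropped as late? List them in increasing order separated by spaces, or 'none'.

10 12 17

i=0 t=2 v=9: → [0,6); WM=2
i=1 t=4 v=5: → [0,6); WM=4
i=2 t=5 v=7: → [0,6); WM=5
i=3 t=4 v=8: → [0,6); WM=5
i=4 t=7 v=1: → [6,12); WM=7; [0,6) fires=4
i=5 t=7 v=3: → [6,12); WM=7
i=6 t=8 v=6: → [6,12); WM=8
i=7 t=13 v=3: → [12,18); WM=13; [6,12) fires=3
i=8 t=14 v=3: → [12,18); WM=14
i=9 t=15 v=1: → [12,18); WM=15
i=10 t=10 v=3: DROP (t<15-2); WM=15
i=11 t=16 v=8: → [12,18); WM=16
i=12 t=10 v=5: DROP (t<16-2); WM=16
i=13 t=18 v=1: → [18,24); WM=18; [12,18) fires=3
i=14 t=20 v=2: → [18,24); WM=20
i=15 t=20 v=8: → [18,24); WM=20
i=16 t=22 v=6: → [18,24); WM=22
i=17 t=15 v=7: DROP (t<22-2); WM=22
i=18 t=25 v=1: → [24,30); WM=25; [18,24) fires=4
i=19 t=23 v=2: → [18,24); WM=25
i=20 t=25 v=8: → [24,30); WM=25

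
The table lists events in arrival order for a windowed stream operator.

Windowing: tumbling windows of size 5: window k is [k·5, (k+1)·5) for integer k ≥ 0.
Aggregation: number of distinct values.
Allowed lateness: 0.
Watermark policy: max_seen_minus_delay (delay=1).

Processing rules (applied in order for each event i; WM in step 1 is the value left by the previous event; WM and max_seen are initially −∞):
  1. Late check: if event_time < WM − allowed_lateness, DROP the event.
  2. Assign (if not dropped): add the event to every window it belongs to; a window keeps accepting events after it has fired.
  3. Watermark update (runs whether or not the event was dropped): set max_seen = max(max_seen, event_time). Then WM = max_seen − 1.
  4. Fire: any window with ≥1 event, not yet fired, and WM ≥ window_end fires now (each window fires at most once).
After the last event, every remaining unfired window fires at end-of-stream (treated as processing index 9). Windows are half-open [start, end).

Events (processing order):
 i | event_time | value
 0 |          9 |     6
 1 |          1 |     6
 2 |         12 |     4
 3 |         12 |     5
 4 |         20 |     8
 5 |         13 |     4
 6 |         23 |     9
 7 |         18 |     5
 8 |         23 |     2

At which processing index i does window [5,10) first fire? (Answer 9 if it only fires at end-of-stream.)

2

i=0 t=9 v=6: → [5,10); WM=8
i=1 t=1 v=6: DROP (t<8-0); WM=8
i=2 t=12 v=4: → [10,15); WM=11; [5,10) fires=1
i=3 t=12 v=5: → [10,15); WM=11
i=4 t=20 v=8: → [20,25); WM=19; [10,15) fires=2
i=5 t=13 v=4: DROP (t<19-0); WM=19
i=6 t=23 v=9: → [20,25); WM=22
i=7 t=18 v=5: DROP (t<22-0); WM=22
i=8 t=23 v=2: → [20,25); WM=22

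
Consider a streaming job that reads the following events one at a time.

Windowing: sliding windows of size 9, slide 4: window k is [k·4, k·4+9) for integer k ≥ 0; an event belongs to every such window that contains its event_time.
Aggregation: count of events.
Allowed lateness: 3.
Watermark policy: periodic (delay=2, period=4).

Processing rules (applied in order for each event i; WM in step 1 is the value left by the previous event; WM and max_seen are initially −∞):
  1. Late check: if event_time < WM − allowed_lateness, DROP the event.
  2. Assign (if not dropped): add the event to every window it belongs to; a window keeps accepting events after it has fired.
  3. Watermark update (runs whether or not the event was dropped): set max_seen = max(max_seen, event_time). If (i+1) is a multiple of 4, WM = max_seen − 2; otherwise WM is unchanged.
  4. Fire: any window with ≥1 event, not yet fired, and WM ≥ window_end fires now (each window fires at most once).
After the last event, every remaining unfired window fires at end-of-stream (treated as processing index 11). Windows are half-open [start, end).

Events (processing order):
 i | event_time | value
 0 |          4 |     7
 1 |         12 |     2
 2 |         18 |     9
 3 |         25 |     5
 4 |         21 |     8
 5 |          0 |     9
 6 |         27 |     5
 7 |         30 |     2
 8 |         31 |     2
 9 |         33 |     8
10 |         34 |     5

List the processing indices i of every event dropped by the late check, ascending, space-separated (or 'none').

i=0 t=4 v=7: → [4,13),[0,9); WM=−∞
i=1 t=12 v=2: → [12,21),[8,17),[4,13); WM=−∞
i=2 t=18 v=9: → [16,25),[12,21); WM=−∞
i=3 t=25 v=5: → [24,33),[20,29); WM=23; [0,9) fires=1 [4,13) fires=2 [8,17) fires=1 [12,21) fires=2
i=4 t=21 v=8: → [20,29),[16,25); WM=23
i=5 t=0 v=9: DROP (t<23-3); WM=23
i=6 t=27 v=5: → [24,33),[20,29); WM=23
i=7 t=30 v=2: → [28,37),[24,33); WM=28; [16,25) fires=2
i=8 t=31 v=2: → [28,37),[24,33); WM=28
i=9 t=33 v=8: → [32,41),[28,37); WM=28
i=10 t=34 v=5: → [32,41),[28,37); WM=28

5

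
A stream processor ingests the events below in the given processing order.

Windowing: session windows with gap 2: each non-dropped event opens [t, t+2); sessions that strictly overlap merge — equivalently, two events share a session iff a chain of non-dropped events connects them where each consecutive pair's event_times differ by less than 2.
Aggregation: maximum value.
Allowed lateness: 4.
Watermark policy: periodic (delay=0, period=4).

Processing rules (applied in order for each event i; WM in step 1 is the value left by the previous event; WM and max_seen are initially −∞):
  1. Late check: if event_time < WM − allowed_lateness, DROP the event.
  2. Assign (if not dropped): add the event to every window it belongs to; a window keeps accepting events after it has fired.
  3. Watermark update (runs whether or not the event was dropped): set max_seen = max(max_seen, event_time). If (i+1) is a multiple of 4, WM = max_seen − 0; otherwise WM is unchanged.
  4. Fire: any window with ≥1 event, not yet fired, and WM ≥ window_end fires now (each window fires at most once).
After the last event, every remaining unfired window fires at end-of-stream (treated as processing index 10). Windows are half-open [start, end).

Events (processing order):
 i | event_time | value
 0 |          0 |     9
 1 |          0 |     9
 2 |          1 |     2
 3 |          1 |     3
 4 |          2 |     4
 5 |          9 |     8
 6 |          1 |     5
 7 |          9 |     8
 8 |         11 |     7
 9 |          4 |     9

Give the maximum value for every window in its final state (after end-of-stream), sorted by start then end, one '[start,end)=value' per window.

[0,4)=9 [9,11)=8 [11,13)=7

i=0 t=0 v=9: → [0,2); WM=−∞
i=1 t=0 v=9: → [0,2); WM=−∞
i=2 t=1 v=2: → [0,3); WM=−∞
i=3 t=1 v=3: → [0,3); WM=1
i=4 t=2 v=4: → [0,4); WM=1
i=5 t=9 v=8: → [9,11); WM=1
i=6 t=1 v=5: → [0,4); WM=1
i=7 t=9 v=8: → [9,11); WM=9
i=8 t=11 v=7: → [11,13); WM=9
i=9 t=4 v=9: DROP (t<9-4); WM=9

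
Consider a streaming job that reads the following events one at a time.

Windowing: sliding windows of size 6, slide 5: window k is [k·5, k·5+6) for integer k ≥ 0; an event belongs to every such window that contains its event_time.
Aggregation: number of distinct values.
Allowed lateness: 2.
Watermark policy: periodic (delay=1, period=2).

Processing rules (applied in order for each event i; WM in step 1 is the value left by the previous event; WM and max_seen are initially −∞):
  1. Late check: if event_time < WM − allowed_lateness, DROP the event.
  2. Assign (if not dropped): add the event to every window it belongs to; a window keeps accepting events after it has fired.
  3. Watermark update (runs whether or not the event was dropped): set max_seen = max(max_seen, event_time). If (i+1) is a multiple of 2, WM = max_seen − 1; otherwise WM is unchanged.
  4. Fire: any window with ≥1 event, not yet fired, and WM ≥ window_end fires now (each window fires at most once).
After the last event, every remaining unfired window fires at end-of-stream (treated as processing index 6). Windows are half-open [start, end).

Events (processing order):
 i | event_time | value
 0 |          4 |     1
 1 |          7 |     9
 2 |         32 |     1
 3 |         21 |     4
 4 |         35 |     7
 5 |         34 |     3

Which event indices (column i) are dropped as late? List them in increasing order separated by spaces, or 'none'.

none

i=0 t=4 v=1: → [0,6); WM=−∞
i=1 t=7 v=9: → [5,11); WM=6; [0,6) fires=1
i=2 t=32 v=1: → [30,36); WM=6
i=3 t=21 v=4: → [20,26); WM=31; [5,11) fires=1 [20,26) fires=1
i=4 t=35 v=7: → [35,41),[30,36); WM=31
i=5 t=34 v=3: → [30,36); WM=34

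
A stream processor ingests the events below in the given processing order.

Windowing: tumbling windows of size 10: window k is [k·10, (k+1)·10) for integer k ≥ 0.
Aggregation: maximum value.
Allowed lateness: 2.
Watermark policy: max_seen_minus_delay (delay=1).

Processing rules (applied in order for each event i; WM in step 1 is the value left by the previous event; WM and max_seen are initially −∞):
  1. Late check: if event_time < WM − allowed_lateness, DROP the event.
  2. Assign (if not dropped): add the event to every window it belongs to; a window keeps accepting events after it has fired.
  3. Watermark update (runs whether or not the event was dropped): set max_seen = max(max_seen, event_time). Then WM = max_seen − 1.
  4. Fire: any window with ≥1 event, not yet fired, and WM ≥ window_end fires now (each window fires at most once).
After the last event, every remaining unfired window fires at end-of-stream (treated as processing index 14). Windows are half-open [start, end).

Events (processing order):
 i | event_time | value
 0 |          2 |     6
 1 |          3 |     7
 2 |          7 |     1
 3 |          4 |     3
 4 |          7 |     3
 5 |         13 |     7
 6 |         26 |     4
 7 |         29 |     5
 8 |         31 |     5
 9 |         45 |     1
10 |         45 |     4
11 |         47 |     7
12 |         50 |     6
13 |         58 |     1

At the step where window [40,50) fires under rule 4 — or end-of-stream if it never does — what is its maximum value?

i=0 t=2 v=6: → [0,10); WM=1
i=1 t=3 v=7: → [0,10); WM=2
i=2 t=7 v=1: → [0,10); WM=6
i=3 t=4 v=3: → [0,10); WM=6
i=4 t=7 v=3: → [0,10); WM=6
i=5 t=13 v=7: → [10,20); WM=12; [0,10) fires=7
i=6 t=26 v=4: → [20,30); WM=25; [10,20) fires=7
i=7 t=29 v=5: → [20,30); WM=28
i=8 t=31 v=5: → [30,40); WM=30; [20,30) fires=5
i=9 t=45 v=1: → [40,50); WM=44; [30,40) fires=5
i=10 t=45 v=4: → [40,50); WM=44
i=11 t=47 v=7: → [40,50); WM=46
i=12 t=50 v=6: → [50,60); WM=49
i=13 t=58 v=1: → [50,60); WM=57; [40,50) fires=7

7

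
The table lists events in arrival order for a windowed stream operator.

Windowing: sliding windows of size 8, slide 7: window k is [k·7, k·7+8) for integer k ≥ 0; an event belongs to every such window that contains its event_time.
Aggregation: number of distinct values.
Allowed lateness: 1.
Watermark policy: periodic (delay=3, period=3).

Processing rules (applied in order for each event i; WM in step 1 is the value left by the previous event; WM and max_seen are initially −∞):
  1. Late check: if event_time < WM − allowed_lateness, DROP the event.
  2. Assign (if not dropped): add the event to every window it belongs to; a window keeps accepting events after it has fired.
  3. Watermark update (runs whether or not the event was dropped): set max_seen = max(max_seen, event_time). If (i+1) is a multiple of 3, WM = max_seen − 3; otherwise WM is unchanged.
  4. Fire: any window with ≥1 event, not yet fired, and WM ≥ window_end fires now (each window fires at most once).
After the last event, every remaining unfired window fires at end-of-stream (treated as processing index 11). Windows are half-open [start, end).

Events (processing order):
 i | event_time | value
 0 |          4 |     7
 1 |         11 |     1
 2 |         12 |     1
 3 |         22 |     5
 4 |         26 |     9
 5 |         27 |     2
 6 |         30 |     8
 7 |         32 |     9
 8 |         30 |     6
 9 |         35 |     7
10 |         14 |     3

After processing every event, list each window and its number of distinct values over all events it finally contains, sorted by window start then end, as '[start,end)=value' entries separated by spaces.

[0,8)=1 [7,15)=1 [21,29)=3 [28,36)=4 [35,43)=1

i=0 t=4 v=7: → [0,8); WM=−∞
i=1 t=11 v=1: → [7,15); WM=−∞
i=2 t=12 v=1: → [7,15); WM=9; [0,8) fires=1
i=3 t=22 v=5: → [21,29); WM=9
i=4 t=26 v=9: → [21,29); WM=9
i=5 t=27 v=2: → [21,29); WM=24; [7,15) fires=1
i=6 t=30 v=8: → [28,36); WM=24
i=7 t=32 v=9: → [28,36); WM=24
i=8 t=30 v=6: → [28,36); WM=29; [21,29) fires=3
i=9 t=35 v=7: → [35,43),[28,36); WM=29
i=10 t=14 v=3: DROP (t<29-1); WM=29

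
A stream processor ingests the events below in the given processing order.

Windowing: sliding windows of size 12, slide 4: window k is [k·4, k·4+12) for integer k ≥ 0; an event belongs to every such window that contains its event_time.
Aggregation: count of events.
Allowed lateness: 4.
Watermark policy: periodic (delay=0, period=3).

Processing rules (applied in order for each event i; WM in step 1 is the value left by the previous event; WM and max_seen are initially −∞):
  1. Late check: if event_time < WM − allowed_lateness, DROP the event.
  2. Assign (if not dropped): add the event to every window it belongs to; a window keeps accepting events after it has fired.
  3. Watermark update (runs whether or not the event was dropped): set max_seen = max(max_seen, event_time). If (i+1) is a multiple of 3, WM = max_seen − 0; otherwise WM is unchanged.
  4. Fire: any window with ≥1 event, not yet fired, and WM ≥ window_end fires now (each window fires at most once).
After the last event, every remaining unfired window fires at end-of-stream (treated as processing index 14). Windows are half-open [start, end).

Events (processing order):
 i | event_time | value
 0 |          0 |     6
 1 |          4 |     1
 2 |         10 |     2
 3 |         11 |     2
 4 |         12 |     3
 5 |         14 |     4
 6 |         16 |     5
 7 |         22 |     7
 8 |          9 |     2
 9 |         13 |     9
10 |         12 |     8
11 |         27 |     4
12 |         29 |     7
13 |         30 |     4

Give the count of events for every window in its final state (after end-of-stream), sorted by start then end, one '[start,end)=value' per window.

i=0 t=0 v=6: → [0,12); WM=−∞
i=1 t=4 v=1: → [4,16),[0,12); WM=−∞
i=2 t=10 v=2: → [8,20),[4,16),[0,12); WM=10
i=3 t=11 v=2: → [8,20),[4,16),[0,12); WM=10
i=4 t=12 v=3: → [12,24),[8,20),[4,16); WM=10
i=5 t=14 v=4: → [12,24),[8,20),[4,16); WM=14; [0,12) fires=4
i=6 t=16 v=5: → [16,28),[12,24),[8,20); WM=14
i=7 t=22 v=7: → [20,32),[16,28),[12,24); WM=14
i=8 t=9 v=2: DROP (t<14-4); WM=22; [4,16) fires=5 [8,20) fires=5
i=9 t=13 v=9: DROP (t<22-4); WM=22
i=10 t=12 v=8: DROP (t<22-4); WM=22
i=11 t=27 v=4: → [24,36),[20,32),[16,28); WM=27; [12,24) fires=4
i=12 t=29 v=7: → [28,40),[24,36),[20,32); WM=27
i=13 t=30 v=4: → [28,40),[24,36),[20,32); WM=27

[0,12)=4 [4,16)=5 [8,20)=5 [12,24)=4 [16,28)=3 [20,32)=4 [24,36)=3 [28,40)=2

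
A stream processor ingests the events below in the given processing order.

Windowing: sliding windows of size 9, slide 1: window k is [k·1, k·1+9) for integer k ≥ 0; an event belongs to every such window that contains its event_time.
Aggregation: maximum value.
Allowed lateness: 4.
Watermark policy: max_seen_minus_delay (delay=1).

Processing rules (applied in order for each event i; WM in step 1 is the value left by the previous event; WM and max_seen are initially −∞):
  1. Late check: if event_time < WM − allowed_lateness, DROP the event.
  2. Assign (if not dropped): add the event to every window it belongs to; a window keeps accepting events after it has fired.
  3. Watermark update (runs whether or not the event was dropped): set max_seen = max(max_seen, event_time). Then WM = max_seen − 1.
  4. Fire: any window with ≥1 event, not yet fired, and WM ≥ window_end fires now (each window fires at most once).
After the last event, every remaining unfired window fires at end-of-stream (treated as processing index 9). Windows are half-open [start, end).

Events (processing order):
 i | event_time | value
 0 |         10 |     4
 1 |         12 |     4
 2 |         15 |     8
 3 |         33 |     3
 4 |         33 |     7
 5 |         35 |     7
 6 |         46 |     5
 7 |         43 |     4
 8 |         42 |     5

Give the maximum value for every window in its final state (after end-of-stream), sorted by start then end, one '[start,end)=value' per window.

[2,11)=4 [3,12)=4 [4,13)=4 [5,14)=4 [6,15)=4 [7,16)=8 [8,17)=8 [9,18)=8 [10,19)=8 [11,20)=8 [12,21)=8 [13,22)=8 [14,23)=8 [15,24)=8 [25,34)=7 [26,35)=7 [27,36)=7 [28,37)=7 [29,38)=7 [30,39)=7 [31,40)=7 [32,41)=7 [33,42)=7 [34,43)=7 [35,44)=7 [36,45)=5 [37,46)=5 [38,47)=5 [39,48)=5 [40,49)=5 [41,50)=5 [42,51)=5 [43,52)=5 [44,53)=5 [45,54)=5 [46,55)=5

i=0 t=10 v=4: → [10,19),[9,18),[8,17),[7,16),[6,15),[5,14),[4,13),[3,12),[2,11); WM=9
i=1 t=12 v=4: → [12,21),[11,20),[10,19),[9,18),[8,17),[7,16),[6,15),[5,14),[4,13); WM=11; [2,11) fires=4
i=2 t=15 v=8: → [15,24),[14,23),[13,22),[12,21),[11,20),[10,19),[9,18),[8,17),[7,16); WM=14; [3,12) fires=4 [4,13) fires=4 [5,14) fires=4
i=3 t=33 v=3: → [33,42),[32,41),[31,40),[30,39),[29,38),[28,37),[27,36),[26,35),[25,34); WM=32; [6,15) fires=4 [7,16) fires=8 [8,17) fires=8 [9,18) fires=8 [10,19) fires=8 [11,20) fires=8 [12,21) fires=8 [13,22) fires=8 [14,23) fires=8 [15,24) fires=8
i=4 t=33 v=7: → [33,42),[32,41),[31,40),[30,39),[29,38),[28,37),[27,36),[26,35),[25,34); WM=32
i=5 t=35 v=7: → [35,44),[34,43),[33,42),[32,41),[31,40),[30,39),[29,38),[28,37),[27,36); WM=34; [25,34) fires=7
i=6 t=46 v=5: → [46,55),[45,54),[44,53),[43,52),[42,51),[41,50),[40,49),[39,48),[38,47); WM=45; [26,35) fires=7 [27,36) fires=7 [28,37) fires=7 [29,38) fires=7 [30,39) fires=7 [31,40) fires=7 [32,41) fires=7 [33,42) fires=7 [34,43) fires=7 [35,44) fires=7
i=7 t=43 v=4: → [43,52),[42,51),[41,50),[40,49),[39,48),[38,47),[37,46),[36,45),[35,44); WM=45; [36,45) fires=4
i=8 t=42 v=5: → [42,51),[41,50),[40,49),[39,48),[38,47),[37,46),[36,45),[35,44),[34,43); WM=45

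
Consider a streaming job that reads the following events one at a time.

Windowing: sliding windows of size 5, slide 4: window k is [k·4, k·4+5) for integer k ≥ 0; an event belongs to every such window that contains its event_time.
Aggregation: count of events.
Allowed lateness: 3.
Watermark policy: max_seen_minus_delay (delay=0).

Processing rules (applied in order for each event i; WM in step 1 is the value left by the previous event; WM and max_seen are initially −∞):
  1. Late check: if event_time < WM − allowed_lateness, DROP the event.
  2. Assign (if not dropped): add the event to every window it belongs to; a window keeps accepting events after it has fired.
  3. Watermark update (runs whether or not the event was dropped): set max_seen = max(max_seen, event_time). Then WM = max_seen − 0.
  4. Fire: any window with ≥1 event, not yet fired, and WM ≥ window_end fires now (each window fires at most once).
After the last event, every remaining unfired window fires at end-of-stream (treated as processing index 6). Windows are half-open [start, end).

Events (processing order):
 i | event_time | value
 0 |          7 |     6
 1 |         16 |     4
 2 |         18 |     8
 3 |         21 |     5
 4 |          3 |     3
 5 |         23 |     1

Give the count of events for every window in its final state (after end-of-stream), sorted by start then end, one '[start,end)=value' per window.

[4,9)=1 [12,17)=1 [16,21)=2 [20,25)=2

i=0 t=7 v=6: → [4,9); WM=7
i=1 t=16 v=4: → [16,21),[12,17); WM=16; [4,9) fires=1
i=2 t=18 v=8: → [16,21); WM=18; [12,17) fires=1
i=3 t=21 v=5: → [20,25); WM=21; [16,21) fires=2
i=4 t=3 v=3: DROP (t<21-3); WM=21
i=5 t=23 v=1: → [20,25); WM=23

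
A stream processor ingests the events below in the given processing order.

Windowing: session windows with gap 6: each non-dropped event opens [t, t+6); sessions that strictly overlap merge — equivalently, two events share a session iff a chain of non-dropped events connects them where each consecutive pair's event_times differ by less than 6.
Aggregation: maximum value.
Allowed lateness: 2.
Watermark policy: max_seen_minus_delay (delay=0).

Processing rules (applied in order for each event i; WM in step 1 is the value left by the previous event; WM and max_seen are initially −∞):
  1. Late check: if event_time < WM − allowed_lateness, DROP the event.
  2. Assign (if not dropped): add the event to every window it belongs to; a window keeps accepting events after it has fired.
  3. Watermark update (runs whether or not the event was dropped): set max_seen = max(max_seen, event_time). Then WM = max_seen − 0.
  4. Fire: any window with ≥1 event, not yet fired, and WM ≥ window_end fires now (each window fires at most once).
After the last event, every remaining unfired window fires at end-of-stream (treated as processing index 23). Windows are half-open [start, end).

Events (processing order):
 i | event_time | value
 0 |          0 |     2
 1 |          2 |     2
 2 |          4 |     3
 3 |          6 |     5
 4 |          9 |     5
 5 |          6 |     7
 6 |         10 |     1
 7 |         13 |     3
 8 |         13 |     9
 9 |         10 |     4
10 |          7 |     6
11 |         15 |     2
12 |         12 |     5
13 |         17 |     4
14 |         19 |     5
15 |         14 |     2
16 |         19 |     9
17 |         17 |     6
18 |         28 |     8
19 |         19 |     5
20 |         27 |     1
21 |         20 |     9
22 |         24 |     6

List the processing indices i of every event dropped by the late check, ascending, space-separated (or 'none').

i=0 t=0 v=2: → [0,6); WM=0
i=1 t=2 v=2: → [0,8); WM=2
i=2 t=4 v=3: → [0,10); WM=4
i=3 t=6 v=5: → [0,12); WM=6
i=4 t=9 v=5: → [0,15); WM=9
i=5 t=6 v=7: DROP (t<9-2); WM=9
i=6 t=10 v=1: → [0,16); WM=10
i=7 t=13 v=3: → [0,19); WM=13
i=8 t=13 v=9: → [0,19); WM=13
i=9 t=10 v=4: DROP (t<13-2); WM=13
i=10 t=7 v=6: DROP (t<13-2); WM=13
i=11 t=15 v=2: → [0,21); WM=15
i=12 t=12 v=5: DROP (t<15-2); WM=15
i=13 t=17 v=4: → [0,23); WM=17
i=14 t=19 v=5: → [0,25); WM=19
i=15 t=14 v=2: DROP (t<19-2); WM=19
i=16 t=19 v=9: → [0,25); WM=19
i=17 t=17 v=6: → [0,25); WM=19
i=18 t=28 v=8: → [28,34); WM=28
i=19 t=19 v=5: DROP (t<28-2); WM=28
i=20 t=27 v=1: → [27,34); WM=28
i=21 t=20 v=9: DROP (t<28-2); WM=28
i=22 t=24 v=6: DROP (t<28-2); WM=28

5 9 10 12 15 19 21 22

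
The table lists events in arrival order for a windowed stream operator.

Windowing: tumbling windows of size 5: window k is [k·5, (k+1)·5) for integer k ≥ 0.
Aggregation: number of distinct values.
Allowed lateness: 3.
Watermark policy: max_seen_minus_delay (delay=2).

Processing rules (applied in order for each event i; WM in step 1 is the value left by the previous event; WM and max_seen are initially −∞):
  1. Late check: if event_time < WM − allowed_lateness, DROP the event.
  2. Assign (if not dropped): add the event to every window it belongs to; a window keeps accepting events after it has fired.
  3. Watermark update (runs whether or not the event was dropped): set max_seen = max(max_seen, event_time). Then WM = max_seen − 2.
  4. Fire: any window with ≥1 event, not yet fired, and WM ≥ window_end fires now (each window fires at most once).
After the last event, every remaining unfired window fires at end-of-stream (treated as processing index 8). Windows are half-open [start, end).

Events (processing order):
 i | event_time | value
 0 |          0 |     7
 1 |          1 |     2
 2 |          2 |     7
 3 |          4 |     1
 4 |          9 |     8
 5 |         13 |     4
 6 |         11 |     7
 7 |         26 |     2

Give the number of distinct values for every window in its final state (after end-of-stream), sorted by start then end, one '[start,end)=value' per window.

[0,5)=3 [5,10)=1 [10,15)=2 [25,30)=1

i=0 t=0 v=7: → [0,5); WM=-2
i=1 t=1 v=2: → [0,5); WM=-1
i=2 t=2 v=7: → [0,5); WM=0
i=3 t=4 v=1: → [0,5); WM=2
i=4 t=9 v=8: → [5,10); WM=7; [0,5) fires=3
i=5 t=13 v=4: → [10,15); WM=11; [5,10) fires=1
i=6 t=11 v=7: → [10,15); WM=11
i=7 t=26 v=2: → [25,30); WM=24; [10,15) fires=2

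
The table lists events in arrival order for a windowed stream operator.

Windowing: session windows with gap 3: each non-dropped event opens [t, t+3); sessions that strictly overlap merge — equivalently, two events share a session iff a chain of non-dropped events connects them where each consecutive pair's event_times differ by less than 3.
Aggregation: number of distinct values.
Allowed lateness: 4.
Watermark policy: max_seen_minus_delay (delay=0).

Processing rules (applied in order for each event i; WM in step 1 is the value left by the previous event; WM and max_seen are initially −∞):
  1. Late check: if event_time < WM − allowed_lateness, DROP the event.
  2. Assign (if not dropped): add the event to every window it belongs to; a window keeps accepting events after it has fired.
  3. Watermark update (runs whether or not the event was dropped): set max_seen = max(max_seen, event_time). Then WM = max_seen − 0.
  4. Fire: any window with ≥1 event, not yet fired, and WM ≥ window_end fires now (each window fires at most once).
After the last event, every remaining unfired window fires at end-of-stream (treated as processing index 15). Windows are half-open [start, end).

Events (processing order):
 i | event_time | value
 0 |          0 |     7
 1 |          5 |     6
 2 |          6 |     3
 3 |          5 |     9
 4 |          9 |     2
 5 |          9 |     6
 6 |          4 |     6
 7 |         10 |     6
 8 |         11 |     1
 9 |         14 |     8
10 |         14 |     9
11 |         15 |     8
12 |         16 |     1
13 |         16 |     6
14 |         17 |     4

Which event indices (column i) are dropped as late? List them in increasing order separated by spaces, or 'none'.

6

i=0 t=0 v=7: → [0,3); WM=0
i=1 t=5 v=6: → [5,8); WM=5
i=2 t=6 v=3: → [5,9); WM=6
i=3 t=5 v=9: → [5,9); WM=6
i=4 t=9 v=2: → [9,12); WM=9
i=5 t=9 v=6: → [9,12); WM=9
i=6 t=4 v=6: DROP (t<9-4); WM=9
i=7 t=10 v=6: → [9,13); WM=10
i=8 t=11 v=1: → [9,14); WM=11
i=9 t=14 v=8: → [14,17); WM=14
i=10 t=14 v=9: → [14,17); WM=14
i=11 t=15 v=8: → [14,18); WM=15
i=12 t=16 v=1: → [14,19); WM=16
i=13 t=16 v=6: → [14,19); WM=16
i=14 t=17 v=4: → [14,20); WM=17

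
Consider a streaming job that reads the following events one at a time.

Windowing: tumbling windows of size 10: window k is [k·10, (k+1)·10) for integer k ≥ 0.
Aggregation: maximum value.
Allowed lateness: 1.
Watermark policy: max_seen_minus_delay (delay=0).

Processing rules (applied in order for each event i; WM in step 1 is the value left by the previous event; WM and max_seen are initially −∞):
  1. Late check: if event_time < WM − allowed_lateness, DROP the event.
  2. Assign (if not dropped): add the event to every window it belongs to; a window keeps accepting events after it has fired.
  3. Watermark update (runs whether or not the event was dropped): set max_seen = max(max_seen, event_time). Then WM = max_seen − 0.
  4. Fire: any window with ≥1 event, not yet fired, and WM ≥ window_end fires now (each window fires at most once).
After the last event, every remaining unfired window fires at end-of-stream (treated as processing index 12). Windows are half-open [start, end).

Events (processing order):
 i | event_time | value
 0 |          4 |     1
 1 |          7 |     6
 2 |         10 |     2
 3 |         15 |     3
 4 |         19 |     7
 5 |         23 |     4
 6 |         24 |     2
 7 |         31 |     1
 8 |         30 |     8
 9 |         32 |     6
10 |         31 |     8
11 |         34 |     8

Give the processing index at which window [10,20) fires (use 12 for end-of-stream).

5

i=0 t=4 v=1: → [0,10); WM=4
i=1 t=7 v=6: → [0,10); WM=7
i=2 t=10 v=2: → [10,20); WM=10; [0,10) fires=6
i=3 t=15 v=3: → [10,20); WM=15
i=4 t=19 v=7: → [10,20); WM=19
i=5 t=23 v=4: → [20,30); WM=23; [10,20) fires=7
i=6 t=24 v=2: → [20,30); WM=24
i=7 t=31 v=1: → [30,40); WM=31; [20,30) fires=4
i=8 t=30 v=8: → [30,40); WM=31
i=9 t=32 v=6: → [30,40); WM=32
i=10 t=31 v=8: → [30,40); WM=32
i=11 t=34 v=8: → [30,40); WM=34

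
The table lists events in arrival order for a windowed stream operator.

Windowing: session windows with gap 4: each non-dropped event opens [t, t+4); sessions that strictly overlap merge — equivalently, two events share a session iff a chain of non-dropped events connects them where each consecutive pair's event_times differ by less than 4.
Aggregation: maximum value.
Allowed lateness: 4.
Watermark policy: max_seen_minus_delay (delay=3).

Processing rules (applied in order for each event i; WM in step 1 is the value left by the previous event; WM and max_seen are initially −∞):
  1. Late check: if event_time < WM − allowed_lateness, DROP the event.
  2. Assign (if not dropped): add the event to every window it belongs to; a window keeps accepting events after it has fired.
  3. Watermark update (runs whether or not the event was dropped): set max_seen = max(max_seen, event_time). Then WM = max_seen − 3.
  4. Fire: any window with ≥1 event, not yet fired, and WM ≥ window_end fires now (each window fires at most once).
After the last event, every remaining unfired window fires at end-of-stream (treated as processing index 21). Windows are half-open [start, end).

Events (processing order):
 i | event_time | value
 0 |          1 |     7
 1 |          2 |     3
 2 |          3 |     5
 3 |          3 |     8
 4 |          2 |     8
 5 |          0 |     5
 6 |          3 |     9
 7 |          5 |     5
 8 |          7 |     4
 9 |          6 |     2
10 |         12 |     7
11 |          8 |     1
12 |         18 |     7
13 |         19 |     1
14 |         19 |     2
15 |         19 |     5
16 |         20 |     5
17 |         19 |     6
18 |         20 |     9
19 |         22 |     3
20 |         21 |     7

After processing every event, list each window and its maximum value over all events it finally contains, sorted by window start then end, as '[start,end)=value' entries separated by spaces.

i=0 t=1 v=7: → [1,5); WM=-2
i=1 t=2 v=3: → [1,6); WM=-1
i=2 t=3 v=5: → [1,7); WM=0
i=3 t=3 v=8: → [1,7); WM=0
i=4 t=2 v=8: → [1,7); WM=0
i=5 t=0 v=5: → [0,7); WM=0
i=6 t=3 v=9: → [0,7); WM=0
i=7 t=5 v=5: → [0,9); WM=2
i=8 t=7 v=4: → [0,11); WM=4
i=9 t=6 v=2: → [0,11); WM=4
i=10 t=12 v=7: → [12,16); WM=9
i=11 t=8 v=1: → [0,12); WM=9
i=12 t=18 v=7: → [18,22); WM=15
i=13 t=19 v=1: → [18,23); WM=16
i=14 t=19 v=2: → [18,23); WM=16
i=15 t=19 v=5: → [18,23); WM=16
i=16 t=20 v=5: → [18,24); WM=17
i=17 t=19 v=6: → [18,24); WM=17
i=18 t=20 v=9: → [18,24); WM=17
i=19 t=22 v=3: → [18,26); WM=19
i=20 t=21 v=7: → [18,26); WM=19

[0,12)=9 [12,16)=7 [18,26)=9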